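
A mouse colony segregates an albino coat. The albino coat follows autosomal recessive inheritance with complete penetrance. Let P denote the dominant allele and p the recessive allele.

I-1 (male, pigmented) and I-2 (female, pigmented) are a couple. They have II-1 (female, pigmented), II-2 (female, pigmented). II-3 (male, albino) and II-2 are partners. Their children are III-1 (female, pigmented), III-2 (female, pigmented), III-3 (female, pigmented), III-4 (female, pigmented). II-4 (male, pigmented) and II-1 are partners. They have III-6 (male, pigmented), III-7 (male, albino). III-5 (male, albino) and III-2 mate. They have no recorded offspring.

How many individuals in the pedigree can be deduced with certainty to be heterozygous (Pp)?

6

Obligate heterozygotes: II-1 is pigmented so carries P and passed p to III-7 (pp), so II-1 is Pp; II-4 is pigmented so carries P and passed p to III-7 (pp), so II-4 is Pp; III-1 is pigmented so carries P and received p from II-3 (pp), so III-1 is Pp; III-2 is pigmented so carries P and received p from II-3 (pp), so III-2 is Pp; III-3 is pigmented so carries P and received p from II-3 (pp), so III-3 is Pp; III-4 is pigmented so carries P and received p from II-3 (pp), so III-4 is Pp.
Every other individual is either homozygous by phenotype or has at least one consistent homozygous assignment, so the count is 6.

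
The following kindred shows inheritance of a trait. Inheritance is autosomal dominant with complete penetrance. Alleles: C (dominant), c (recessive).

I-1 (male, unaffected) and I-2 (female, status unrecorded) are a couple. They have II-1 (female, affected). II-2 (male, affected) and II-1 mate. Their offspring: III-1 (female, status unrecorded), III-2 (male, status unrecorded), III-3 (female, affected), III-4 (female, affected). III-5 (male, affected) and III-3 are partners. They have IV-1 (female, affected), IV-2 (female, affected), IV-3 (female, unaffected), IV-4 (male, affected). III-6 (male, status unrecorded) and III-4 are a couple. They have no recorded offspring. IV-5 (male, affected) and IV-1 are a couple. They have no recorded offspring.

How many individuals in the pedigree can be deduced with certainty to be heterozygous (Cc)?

Obligate heterozygotes: II-1 is affected so carries C and received c from I-1 (cc), so II-1 is Cc; III-3 is affected so carries C and passed c to IV-3 (cc), so III-3 is Cc; III-5 is affected so carries C and passed c to IV-3 (cc), so III-5 is Cc.
Every other individual is either homozygous by phenotype or has at least one consistent homozygous assignment, so the count is 3.

3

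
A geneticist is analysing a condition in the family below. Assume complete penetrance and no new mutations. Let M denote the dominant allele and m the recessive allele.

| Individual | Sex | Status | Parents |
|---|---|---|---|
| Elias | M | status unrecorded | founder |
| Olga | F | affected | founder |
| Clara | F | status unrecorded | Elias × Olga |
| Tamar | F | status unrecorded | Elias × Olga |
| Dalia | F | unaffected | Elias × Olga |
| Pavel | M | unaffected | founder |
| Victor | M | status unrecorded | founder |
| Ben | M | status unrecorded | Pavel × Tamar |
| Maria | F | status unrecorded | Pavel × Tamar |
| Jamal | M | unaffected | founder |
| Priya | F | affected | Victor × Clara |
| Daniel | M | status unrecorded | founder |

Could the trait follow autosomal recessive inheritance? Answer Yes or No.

Yes

A consistent assignment under autosomal recessive exists: Elias MM, Olga mm, Clara Mm, Tamar Mm, Dalia Mm, Pavel MM, Victor Mm, Ben MM, Maria MM, Jamal MM, Priya mm, Daniel MM.
In this assignment every recorded phenotype matches its genotype and every non-founder's genotype is obtainable from its parents' genotypes, so the pedigree is consistent.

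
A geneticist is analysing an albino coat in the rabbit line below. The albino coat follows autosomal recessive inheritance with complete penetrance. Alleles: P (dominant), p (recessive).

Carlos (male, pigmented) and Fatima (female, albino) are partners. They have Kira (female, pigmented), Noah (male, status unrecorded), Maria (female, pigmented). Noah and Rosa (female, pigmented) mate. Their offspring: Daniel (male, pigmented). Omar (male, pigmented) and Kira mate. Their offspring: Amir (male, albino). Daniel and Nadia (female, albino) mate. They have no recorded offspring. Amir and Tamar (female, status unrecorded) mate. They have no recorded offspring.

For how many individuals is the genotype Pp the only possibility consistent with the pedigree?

Obligate heterozygotes: Kira is pigmented so carries P and received p from Fatima (pp), so Kira is Pp; Maria is pigmented so carries P and received p from Fatima (pp), so Maria is Pp; Omar is pigmented so carries P and passed p to Amir (pp), so Omar is Pp.
Every other individual is either homozygous by phenotype or has at least one consistent homozygous assignment, so the count is 3.

3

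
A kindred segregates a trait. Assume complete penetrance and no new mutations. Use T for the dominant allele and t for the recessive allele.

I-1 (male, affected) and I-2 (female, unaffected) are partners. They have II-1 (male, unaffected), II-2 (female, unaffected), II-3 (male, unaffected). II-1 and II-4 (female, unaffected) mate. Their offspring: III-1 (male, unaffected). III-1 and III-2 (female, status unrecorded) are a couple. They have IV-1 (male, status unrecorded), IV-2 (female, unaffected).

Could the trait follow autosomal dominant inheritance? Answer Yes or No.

Yes

A consistent assignment under autosomal dominant exists: I-1 Tt, I-2 tt, II-1 tt, II-2 tt, II-3 tt, II-4 tt, III-1 tt, III-2 Tt, IV-1 Tt, IV-2 tt.
In this assignment every recorded phenotype matches its genotype and every non-founder's genotype is obtainable from its parents' genotypes, so the pedigree is consistent.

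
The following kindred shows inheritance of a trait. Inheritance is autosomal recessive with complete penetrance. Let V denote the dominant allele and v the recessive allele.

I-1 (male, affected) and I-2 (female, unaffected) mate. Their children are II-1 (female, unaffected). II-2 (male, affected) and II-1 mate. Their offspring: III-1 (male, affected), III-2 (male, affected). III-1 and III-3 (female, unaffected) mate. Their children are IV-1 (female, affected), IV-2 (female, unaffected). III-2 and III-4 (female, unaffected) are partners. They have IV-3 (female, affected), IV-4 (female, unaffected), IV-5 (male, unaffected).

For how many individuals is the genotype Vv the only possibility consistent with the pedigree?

6

Obligate heterozygotes: II-1 is unaffected so carries V and received v from I-1 (vv), so II-1 is Vv; III-3 is unaffected so carries V and passed v to IV-1 (vv), so III-3 is Vv; III-4 is unaffected so carries V and passed v to IV-3 (vv), so III-4 is Vv; IV-2 is unaffected so carries V and received v from III-1 (vv), so IV-2 is Vv; IV-4 is unaffected so carries V and received v from III-2 (vv), so IV-4 is Vv; IV-5 is unaffected so carries V and received v from III-2 (vv), so IV-5 is Vv.
Every other individual is either homozygous by phenotype or has at least one consistent homozygous assignment, so the count is 6.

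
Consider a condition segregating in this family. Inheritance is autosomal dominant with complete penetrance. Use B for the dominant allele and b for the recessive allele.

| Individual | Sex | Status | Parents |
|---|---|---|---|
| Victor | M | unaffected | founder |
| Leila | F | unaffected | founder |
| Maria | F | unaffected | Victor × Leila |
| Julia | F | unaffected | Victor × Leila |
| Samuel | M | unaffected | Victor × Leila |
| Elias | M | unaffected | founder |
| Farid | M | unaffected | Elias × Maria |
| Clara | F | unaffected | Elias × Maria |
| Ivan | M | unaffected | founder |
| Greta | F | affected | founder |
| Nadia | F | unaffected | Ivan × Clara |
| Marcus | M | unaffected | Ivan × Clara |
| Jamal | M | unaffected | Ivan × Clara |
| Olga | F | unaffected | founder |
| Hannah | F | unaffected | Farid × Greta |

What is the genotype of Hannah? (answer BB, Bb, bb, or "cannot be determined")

bb

Hannah is unaffected, so Hannah is bb.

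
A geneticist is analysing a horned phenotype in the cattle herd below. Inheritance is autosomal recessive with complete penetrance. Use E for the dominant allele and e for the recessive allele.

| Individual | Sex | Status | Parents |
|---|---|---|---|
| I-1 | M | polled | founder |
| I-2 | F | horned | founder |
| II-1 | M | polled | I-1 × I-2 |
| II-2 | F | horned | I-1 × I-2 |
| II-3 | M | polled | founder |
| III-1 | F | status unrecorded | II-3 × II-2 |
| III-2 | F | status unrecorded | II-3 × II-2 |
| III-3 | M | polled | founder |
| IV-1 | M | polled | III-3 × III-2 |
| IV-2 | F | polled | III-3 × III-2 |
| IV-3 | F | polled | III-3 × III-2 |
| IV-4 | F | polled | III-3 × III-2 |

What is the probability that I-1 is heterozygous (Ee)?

I-1 is polled so carries E and passed e to II-2 (ee), so I-1 is Ee, giving P(Ee) = 1.

1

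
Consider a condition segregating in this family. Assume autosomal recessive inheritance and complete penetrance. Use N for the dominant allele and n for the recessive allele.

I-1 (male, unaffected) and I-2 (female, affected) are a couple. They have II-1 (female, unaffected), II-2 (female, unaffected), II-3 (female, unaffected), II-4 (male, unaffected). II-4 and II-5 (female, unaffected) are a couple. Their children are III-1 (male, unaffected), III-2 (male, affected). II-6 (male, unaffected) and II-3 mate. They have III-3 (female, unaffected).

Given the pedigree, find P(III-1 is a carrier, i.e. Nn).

2/3

II-4 is unaffected so carries N and received n from I-2 (nn), so II-4 is Nn.
II-5 is unaffected so carries N and passed n to III-2 (nn), so II-5 is Nn.
Their cross gives offspring ratios 1/4 NN : 1/2 Nn : 1/4 nn. Conditioning on III-1 being unaffected, P(Nn) = 1/2 / 3/4 = 2/3.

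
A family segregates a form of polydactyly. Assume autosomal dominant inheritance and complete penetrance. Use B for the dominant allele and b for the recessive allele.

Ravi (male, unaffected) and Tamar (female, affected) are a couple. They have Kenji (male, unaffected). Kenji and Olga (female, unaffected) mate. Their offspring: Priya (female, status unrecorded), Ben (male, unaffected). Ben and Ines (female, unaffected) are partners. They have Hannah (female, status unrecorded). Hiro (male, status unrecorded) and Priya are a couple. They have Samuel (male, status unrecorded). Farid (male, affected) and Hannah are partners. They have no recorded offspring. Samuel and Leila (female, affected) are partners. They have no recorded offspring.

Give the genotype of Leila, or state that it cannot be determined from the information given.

cannot be determined

Leila's phenotype allows BB or Bb, and no parent or child forces a single allele at both positions; consistent genotype assignments exist with Leila as BB or Bb.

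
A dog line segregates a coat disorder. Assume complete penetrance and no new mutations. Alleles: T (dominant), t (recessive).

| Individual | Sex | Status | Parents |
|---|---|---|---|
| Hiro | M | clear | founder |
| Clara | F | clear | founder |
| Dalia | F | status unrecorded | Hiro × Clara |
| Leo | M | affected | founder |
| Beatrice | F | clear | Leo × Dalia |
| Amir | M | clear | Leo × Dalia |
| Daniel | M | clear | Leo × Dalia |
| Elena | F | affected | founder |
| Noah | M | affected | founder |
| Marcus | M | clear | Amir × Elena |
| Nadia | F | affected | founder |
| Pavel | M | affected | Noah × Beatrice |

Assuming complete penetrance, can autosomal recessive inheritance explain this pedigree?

A consistent assignment under autosomal recessive exists: Hiro TT, Clara TT, Dalia TT, Leo tt, Beatrice Tt, Amir Tt, Daniel Tt, Elena tt, Noah tt, Marcus Tt, Nadia tt, Pavel tt.
In this assignment every recorded phenotype matches its genotype and every non-founder's genotype is obtainable from its parents' genotypes, so the pedigree is consistent.

Yes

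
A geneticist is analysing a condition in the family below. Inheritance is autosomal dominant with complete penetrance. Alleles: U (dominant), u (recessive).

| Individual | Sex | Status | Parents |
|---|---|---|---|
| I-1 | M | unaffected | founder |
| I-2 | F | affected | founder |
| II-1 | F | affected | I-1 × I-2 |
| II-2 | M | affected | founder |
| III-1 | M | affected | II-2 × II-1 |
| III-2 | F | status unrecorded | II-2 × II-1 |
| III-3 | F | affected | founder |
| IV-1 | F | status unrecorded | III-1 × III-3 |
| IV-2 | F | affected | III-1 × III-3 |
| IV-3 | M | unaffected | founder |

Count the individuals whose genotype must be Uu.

1

Obligate heterozygotes: II-1 is affected so carries U and received u from I-1 (uu), so II-1 is Uu.
Every other individual is either homozygous by phenotype or has at least one consistent homozygous assignment, so the count is 1.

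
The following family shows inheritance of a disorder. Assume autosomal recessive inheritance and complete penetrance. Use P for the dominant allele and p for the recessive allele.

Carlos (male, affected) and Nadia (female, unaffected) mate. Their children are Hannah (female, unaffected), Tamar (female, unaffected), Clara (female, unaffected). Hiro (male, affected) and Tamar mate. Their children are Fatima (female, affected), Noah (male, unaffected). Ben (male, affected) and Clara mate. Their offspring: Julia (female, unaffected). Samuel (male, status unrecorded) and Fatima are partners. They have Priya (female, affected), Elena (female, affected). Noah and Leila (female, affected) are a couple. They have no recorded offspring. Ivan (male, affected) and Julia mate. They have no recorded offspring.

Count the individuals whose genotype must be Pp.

Obligate heterozygotes: Hannah is unaffected so carries P and received p from Carlos (pp), so Hannah is Pp; Tamar is unaffected so carries P and received p from Carlos (pp), so Tamar is Pp; Clara is unaffected so carries P and received p from Carlos (pp), so Clara is Pp; Noah is unaffected so carries P and received p from Hiro (pp), so Noah is Pp; Julia is unaffected so carries P and received p from Ben (pp), so Julia is Pp.
Every other individual is either homozygous by phenotype or has at least one consistent homozygous assignment, so the count is 5.

5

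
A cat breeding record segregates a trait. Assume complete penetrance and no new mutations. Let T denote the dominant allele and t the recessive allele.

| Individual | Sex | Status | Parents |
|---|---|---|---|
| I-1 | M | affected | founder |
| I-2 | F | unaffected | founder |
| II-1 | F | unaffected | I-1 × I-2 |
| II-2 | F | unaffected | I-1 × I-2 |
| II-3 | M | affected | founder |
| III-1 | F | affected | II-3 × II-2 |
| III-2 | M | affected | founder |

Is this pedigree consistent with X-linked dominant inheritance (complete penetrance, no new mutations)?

No

Under X-linked dominant, II-1 (unaffected, female) cannot arise from I-1 (affected) × I-2 (unaffected).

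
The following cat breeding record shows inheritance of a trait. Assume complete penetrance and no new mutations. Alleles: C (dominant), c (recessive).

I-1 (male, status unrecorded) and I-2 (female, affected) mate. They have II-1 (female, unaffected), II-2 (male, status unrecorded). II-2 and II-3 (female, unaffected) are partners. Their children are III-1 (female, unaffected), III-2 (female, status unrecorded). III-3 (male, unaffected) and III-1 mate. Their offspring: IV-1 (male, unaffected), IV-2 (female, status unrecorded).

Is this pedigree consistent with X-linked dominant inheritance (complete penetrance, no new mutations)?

A consistent assignment under X-linked dominant exists: I-1 X^c Y, I-2 X^C X^c, II-1 X^c X^c, II-2 X^c Y, II-3 X^c X^c, III-1 X^c X^c, III-2 X^c X^c, III-3 X^c Y, IV-1 X^c Y, IV-2 X^c X^c.
In this assignment every recorded phenotype matches its genotype and every non-founder's genotype is obtainable from its parents' genotypes, so the pedigree is consistent.

Yes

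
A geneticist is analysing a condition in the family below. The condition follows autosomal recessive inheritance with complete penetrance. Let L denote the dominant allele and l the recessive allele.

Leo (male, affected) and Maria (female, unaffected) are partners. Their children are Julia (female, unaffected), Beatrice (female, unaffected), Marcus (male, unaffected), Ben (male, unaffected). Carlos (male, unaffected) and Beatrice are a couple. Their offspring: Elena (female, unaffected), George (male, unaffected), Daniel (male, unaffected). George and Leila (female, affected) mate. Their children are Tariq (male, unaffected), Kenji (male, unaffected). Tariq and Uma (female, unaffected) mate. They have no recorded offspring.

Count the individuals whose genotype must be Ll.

6

Obligate heterozygotes: Julia is unaffected so carries L and received l from Leo (ll), so Julia is Ll; Beatrice is unaffected so carries L and received l from Leo (ll), so Beatrice is Ll; Marcus is unaffected so carries L and received l from Leo (ll), so Marcus is Ll; Ben is unaffected so carries L and received l from Leo (ll), so Ben is Ll; Tariq is unaffected so carries L and received l from Leila (ll), so Tariq is Ll; Kenji is unaffected so carries L and received l from Leila (ll), so Kenji is Ll.
Every other individual is either homozygous by phenotype or has at least one consistent homozygous assignment, so the count is 6.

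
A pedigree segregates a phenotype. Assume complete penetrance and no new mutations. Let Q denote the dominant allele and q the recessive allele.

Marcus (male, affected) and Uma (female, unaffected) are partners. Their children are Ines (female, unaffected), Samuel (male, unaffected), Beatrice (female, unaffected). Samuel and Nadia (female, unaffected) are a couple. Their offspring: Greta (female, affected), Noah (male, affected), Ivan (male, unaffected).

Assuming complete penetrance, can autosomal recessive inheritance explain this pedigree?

Yes

A consistent assignment under autosomal recessive exists: Marcus qq, Uma QQ, Ines Qq, Samuel Qq, Beatrice Qq, Nadia Qq, Greta qq, Noah qq, Ivan QQ.
In this assignment every recorded phenotype matches its genotype and every non-founder's genotype is obtainable from its parents' genotypes, so the pedigree is consistent.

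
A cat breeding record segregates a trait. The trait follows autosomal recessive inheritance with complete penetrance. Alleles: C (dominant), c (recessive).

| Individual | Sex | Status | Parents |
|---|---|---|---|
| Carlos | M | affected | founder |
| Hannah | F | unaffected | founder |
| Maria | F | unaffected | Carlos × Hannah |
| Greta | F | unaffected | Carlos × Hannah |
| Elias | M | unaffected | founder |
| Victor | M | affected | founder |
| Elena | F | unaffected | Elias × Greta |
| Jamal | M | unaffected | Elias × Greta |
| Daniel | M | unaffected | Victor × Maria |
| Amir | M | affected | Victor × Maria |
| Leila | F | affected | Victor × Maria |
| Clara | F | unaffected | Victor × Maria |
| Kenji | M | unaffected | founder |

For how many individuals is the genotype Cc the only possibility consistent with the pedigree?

4

Obligate heterozygotes: Maria is unaffected so carries C and received c from Carlos (cc), so Maria is Cc; Greta is unaffected so carries C and received c from Carlos (cc), so Greta is Cc; Daniel is unaffected so carries C and received c from Victor (cc), so Daniel is Cc; Clara is unaffected so carries C and received c from Victor (cc), so Clara is Cc.
Every other individual is either homozygous by phenotype or has at least one consistent homozygous assignment, so the count is 4.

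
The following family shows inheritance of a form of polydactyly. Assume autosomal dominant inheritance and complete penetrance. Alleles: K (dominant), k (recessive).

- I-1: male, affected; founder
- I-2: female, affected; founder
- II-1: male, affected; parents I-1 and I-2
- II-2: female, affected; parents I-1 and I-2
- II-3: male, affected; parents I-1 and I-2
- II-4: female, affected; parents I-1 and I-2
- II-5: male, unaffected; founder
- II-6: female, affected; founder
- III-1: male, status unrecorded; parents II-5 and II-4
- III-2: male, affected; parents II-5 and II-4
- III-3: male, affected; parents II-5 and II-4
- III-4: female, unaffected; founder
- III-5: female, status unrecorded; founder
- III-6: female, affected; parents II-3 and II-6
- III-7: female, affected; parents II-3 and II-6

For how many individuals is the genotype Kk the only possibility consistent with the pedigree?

2

Obligate heterozygotes: III-2 is affected so carries K and received k from II-5 (kk), so III-2 is Kk; III-3 is affected so carries K and received k from II-5 (kk), so III-3 is Kk.
Every other individual is either homozygous by phenotype or has at least one consistent homozygous assignment, so the count is 2.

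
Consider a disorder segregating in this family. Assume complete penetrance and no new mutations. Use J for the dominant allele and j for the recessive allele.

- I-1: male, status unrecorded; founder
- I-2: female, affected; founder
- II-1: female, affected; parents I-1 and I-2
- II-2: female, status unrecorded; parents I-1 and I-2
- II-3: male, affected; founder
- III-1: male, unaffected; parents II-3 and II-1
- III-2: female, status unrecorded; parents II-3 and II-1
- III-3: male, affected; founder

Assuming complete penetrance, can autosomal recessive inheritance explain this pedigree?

No

Under autosomal recessive, III-1 (unaffected, male) cannot arise from II-3 (affected) × II-1 (affected).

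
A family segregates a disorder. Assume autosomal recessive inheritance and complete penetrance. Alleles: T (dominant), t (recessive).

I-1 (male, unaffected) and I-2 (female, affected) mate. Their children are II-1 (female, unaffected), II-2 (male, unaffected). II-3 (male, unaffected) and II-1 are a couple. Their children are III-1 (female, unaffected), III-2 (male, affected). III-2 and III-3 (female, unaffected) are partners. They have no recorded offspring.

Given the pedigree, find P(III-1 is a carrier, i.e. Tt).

II-3 is unaffected so carries T and passed t to III-2 (tt), so II-3 is Tt.
II-1 is unaffected so carries T and received t from I-2 (tt), so II-1 is Tt.
Their cross gives offspring ratios 1/4 TT : 1/2 Tt : 1/4 tt. Conditioning on III-1 being unaffected, P(Tt) = 1/2 / 3/4 = 2/3.

2/3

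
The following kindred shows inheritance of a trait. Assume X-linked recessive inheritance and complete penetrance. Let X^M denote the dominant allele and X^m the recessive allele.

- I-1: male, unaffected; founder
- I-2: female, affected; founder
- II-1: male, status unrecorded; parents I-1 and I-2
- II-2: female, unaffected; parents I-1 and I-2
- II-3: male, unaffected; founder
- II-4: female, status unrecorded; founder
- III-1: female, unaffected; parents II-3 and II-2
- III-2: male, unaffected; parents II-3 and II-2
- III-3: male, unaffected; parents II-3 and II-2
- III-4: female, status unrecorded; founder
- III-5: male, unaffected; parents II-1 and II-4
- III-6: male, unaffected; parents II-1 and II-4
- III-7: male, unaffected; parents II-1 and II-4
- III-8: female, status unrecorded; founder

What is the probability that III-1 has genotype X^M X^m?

1/2

II-3 is unaffected, so II-3 is X^M Y.
II-2 is unaffected so carries M and received m from I-2 (X^m X^m), so II-2 is X^M X^m.
Their cross gives offspring ratios 1/2 X^M X^M : 1/2 X^M X^m. Conditioning on III-1 being unaffected, P(X^M X^m) = 1/2 / 1 = 1/2.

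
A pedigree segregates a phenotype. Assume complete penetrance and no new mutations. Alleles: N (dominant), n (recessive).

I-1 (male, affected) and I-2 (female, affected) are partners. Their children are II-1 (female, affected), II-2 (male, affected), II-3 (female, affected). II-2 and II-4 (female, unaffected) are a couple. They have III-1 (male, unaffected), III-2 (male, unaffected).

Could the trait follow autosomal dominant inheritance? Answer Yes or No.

Yes

A consistent assignment under autosomal dominant exists: I-1 NN, I-2 Nn, II-1 NN, II-2 Nn, II-3 NN, II-4 nn, III-1 nn, III-2 nn.
In this assignment every recorded phenotype matches its genotype and every non-founder's genotype is obtainable from its parents' genotypes, so the pedigree is consistent.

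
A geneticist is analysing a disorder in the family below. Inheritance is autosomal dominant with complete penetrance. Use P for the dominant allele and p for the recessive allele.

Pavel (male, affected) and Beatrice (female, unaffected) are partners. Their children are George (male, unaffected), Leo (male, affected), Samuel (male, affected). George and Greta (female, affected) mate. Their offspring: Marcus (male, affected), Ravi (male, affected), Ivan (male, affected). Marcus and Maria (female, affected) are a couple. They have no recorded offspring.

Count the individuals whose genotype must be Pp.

Obligate heterozygotes: Pavel is affected so carries P and passed p to George (pp), so Pavel is Pp; Leo is affected so carries P and received p from Beatrice (pp), so Leo is Pp; Samuel is affected so carries P and received p from Beatrice (pp), so Samuel is Pp; Marcus is affected so carries P and received p from George (pp), so Marcus is Pp; Ravi is affected so carries P and received p from George (pp), so Ravi is Pp; Ivan is affected so carries P and received p from George (pp), so Ivan is Pp.
Every other individual is either homozygous by phenotype or has at least one consistent homozygous assignment, so the count is 6.

6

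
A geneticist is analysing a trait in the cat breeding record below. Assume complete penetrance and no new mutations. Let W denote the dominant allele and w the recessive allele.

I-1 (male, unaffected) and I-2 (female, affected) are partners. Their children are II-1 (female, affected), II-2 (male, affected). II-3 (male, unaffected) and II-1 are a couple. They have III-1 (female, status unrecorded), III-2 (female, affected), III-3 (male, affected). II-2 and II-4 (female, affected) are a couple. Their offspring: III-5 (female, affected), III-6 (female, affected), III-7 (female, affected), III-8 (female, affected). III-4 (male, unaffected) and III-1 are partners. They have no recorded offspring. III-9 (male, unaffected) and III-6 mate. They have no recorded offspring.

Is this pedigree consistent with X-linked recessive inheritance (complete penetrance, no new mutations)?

Under X-linked recessive, II-1 (affected, female) cannot arise from I-1 (unaffected) × I-2 (affected).

No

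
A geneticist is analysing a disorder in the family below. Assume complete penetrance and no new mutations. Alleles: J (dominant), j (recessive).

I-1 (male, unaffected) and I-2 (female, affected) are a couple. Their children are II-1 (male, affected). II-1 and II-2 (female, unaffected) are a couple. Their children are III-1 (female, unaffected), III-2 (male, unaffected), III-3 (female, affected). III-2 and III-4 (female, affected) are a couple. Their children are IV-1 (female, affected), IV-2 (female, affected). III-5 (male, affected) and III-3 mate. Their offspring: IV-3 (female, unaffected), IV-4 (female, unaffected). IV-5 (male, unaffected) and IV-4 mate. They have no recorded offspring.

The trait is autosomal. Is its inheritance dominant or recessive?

dominant

III-5 and III-3 are both affected yet have an unaffected child IV-3. Under a recessive model two affected parents are homozygous and every child would be affected, so the trait cannot be recessive.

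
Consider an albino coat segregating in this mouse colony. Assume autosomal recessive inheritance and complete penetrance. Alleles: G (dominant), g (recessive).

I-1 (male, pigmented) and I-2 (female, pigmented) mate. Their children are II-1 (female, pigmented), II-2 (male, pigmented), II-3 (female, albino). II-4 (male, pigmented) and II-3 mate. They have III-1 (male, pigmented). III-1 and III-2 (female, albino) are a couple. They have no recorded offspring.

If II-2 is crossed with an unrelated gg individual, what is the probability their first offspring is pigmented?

2/3

I-1 is pigmented so carries G and passed g to II-3 (gg), so I-1 is Gg.
I-2 is pigmented so carries G and passed g to II-3 (gg), so I-2 is Gg.
II-2 is a pigmented offspring of I-1 (Gg) × I-2 (Gg), whose cross gives 1/4 GG : 1/2 Gg : 1/4 gg; conditioning on being pigmented, II-2 is GG with probability 1/3, Gg with probability 2/3.
Summing over parental genotype combinations, P(offspring is pigmented) = 1/3·1 + 2/3·1/2 = 2/3.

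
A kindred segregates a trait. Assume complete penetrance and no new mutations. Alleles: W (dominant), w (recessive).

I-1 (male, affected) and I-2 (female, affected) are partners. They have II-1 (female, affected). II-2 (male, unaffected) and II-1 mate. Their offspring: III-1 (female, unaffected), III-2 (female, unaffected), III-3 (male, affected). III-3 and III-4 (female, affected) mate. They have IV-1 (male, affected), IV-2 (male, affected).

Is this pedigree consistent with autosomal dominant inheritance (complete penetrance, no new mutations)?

A consistent assignment under autosomal dominant exists: I-1 WW, I-2 Ww, II-1 Ww, II-2 ww, III-1 ww, III-2 ww, III-3 Ww, III-4 WW, IV-1 WW, IV-2 WW.
In this assignment every recorded phenotype matches its genotype and every non-founder's genotype is obtainable from its parents' genotypes, so the pedigree is consistent.

Yes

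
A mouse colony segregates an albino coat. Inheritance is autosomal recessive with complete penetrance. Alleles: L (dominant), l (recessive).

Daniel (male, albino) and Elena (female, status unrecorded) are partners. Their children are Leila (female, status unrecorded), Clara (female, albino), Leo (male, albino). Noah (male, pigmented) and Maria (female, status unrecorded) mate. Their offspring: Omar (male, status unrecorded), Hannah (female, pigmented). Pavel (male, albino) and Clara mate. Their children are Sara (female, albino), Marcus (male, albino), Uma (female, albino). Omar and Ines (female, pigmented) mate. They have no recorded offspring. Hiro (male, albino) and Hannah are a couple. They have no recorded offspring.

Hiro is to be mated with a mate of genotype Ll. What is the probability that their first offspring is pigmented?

1/2

Hiro is albino, so Hiro is ll.
The cross gives 1/2 Ll : 1/2 ll, so P(offspring is pigmented) = 1/2.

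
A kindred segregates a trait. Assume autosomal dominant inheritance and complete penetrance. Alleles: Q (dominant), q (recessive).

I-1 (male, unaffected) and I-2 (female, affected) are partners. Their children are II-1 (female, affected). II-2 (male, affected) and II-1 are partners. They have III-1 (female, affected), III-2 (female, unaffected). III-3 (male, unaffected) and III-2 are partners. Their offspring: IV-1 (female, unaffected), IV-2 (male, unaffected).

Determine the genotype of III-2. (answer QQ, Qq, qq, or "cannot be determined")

III-2 is unaffected, so III-2 is qq.

qq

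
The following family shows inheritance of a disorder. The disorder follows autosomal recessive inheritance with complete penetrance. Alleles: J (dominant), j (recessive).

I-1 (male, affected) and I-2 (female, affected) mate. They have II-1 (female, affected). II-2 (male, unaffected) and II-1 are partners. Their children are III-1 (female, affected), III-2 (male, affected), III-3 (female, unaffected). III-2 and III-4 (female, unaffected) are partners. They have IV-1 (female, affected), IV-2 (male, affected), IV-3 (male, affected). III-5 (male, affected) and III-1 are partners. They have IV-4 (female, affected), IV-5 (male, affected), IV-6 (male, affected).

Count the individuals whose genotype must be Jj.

3

Obligate heterozygotes: II-2 is unaffected so carries J and passed j to III-1 (jj), so II-2 is Jj; III-3 is unaffected so carries J and received j from II-1 (jj), so III-3 is Jj; III-4 is unaffected so carries J and passed j to IV-1 (jj), so III-4 is Jj.
Every other individual is either homozygous by phenotype or has at least one consistent homozygous assignment, so the count is 3.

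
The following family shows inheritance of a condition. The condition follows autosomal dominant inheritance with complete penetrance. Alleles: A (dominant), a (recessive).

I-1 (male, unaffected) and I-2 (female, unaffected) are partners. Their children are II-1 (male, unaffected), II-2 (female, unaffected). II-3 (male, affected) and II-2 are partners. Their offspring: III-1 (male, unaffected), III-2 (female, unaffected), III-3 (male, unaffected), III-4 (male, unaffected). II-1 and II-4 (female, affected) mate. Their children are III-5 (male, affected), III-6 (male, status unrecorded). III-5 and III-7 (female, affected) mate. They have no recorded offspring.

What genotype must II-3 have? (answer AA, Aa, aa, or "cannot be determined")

From phenotype alone, II-3 is AA or Aa.
II-3 is affected so carries A and passed a to III-1 (aa), so II-3 is Aa.

Aa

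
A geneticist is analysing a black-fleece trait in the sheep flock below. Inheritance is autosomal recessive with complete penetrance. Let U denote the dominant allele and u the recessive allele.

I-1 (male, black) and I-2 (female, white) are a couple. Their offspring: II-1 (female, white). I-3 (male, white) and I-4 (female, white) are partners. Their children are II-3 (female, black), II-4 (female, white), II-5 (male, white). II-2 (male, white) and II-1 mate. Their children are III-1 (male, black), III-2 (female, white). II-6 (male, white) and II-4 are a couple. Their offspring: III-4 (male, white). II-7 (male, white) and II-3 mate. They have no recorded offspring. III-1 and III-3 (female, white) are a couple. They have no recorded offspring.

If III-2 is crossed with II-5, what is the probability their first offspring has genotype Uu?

II-2 is white so carries U and passed u to III-1 (uu), so II-2 is Uu.
II-1 is white so carries U and received u from I-1 (uu), so II-1 is Uu.
III-2 is a white offspring of II-2 (Uu) × II-1 (Uu), whose cross gives 1/4 UU : 1/2 Uu : 1/4 uu; conditioning on being white, III-2 is UU with probability 1/3, Uu with probability 2/3.
I-3 is white so carries U and passed u to II-3 (uu), so I-3 is Uu.
I-4 is white so carries U and passed u to II-3 (uu), so I-4 is Uu.
II-5 is a white offspring of I-3 (Uu) × I-4 (Uu), whose cross gives 1/4 UU : 1/2 Uu : 1/4 uu; conditioning on being white, II-5 is UU with probability 1/3, Uu with probability 2/3.
Summing over parental genotype combinations, P(offspring has genotype Uu) = 2/9·1/2 + 2/9·1/2 + 4/9·1/2 = 4/9.

4/9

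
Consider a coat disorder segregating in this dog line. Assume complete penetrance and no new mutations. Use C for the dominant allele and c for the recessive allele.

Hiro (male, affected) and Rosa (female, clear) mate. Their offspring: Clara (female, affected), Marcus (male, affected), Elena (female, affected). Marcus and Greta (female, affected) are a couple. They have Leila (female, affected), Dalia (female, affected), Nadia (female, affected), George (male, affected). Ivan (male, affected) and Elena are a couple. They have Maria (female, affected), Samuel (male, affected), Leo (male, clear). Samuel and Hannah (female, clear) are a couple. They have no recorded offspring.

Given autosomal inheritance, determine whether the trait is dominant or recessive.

Ivan and Elena are both affected yet have a clear child Leo. Under a recessive model two affected parents are homozygous and every child would be affected, so the trait cannot be recessive.

dominant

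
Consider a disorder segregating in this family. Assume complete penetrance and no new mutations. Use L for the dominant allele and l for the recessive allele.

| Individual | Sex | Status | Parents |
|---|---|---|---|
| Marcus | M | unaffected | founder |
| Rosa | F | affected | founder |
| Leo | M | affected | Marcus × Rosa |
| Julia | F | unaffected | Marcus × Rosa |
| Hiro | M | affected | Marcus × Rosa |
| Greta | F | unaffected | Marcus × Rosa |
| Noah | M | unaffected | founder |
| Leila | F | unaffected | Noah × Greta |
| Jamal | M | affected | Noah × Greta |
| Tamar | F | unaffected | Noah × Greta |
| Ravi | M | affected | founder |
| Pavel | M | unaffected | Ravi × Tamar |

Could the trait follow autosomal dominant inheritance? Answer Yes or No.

No

Under autosomal dominant, Jamal (affected, male) cannot arise from Noah (unaffected) × Greta (unaffected).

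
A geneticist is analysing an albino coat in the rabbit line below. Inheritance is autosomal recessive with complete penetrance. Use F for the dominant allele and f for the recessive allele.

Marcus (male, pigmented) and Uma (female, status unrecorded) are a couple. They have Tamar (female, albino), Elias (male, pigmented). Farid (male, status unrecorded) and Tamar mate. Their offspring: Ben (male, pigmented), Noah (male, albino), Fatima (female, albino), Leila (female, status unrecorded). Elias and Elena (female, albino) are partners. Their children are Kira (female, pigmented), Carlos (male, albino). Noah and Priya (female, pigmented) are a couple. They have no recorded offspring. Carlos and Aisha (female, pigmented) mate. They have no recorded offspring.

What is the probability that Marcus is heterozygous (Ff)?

Marcus is pigmented so carries F and passed f to Tamar (ff), so Marcus is Ff, giving P(Ff) = 1.

1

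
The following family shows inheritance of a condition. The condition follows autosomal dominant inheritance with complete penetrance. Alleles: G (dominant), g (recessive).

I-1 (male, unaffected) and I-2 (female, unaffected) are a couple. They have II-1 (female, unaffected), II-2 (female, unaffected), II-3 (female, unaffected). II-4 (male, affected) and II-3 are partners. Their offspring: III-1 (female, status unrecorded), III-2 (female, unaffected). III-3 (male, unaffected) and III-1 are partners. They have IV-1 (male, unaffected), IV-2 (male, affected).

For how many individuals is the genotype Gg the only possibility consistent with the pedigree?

3

Obligate heterozygotes: II-4 is affected so carries G and passed g to III-2 (gg), so II-4 is Gg; III-1 passed G to IV-2 (Gg, whose g came from III-3) and received g from II-3 (gg), so III-1 is Gg; IV-2 is affected so carries G and received g from III-3 (gg), so IV-2 is Gg.
Every other individual is either homozygous by phenotype or has at least one consistent homozygous assignment, so the count is 3.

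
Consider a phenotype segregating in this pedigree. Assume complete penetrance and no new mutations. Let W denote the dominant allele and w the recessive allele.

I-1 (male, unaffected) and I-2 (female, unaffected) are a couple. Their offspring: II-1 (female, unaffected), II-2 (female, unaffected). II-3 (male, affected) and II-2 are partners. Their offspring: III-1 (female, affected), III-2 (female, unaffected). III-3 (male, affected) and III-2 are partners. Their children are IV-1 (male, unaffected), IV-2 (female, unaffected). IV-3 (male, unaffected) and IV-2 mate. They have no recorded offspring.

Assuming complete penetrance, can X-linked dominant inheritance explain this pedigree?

No

Under X-linked dominant, III-2 (unaffected, female) cannot arise from II-3 (affected) × II-2 (unaffected).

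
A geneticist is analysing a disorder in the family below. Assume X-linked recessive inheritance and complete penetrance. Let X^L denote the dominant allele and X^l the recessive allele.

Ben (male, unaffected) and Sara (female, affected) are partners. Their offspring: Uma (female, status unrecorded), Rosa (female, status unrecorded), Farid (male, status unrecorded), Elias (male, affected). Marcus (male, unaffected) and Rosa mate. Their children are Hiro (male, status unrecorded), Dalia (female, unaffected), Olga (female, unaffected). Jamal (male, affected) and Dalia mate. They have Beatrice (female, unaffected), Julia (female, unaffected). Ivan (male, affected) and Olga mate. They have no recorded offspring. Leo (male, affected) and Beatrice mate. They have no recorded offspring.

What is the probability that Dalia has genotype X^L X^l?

Marcus is unaffected, so Marcus is X^L Y.
Rosa received L from Ben (X^L Y) and received l from Sara (X^l X^l), so Rosa is X^L X^l.
Their cross gives offspring ratios 1/2 X^L X^L : 1/2 X^L X^l. Conditioning on Dalia being unaffected, P(X^L X^l) = 1/2 / 1 = 1/2 before taking Dalia's own offspring into account.
Jamal is affected, so Jamal is X^l Y.
Now use Dalia's offspring. Probability of each recorded status — unaffected daughter Beatrice: 1/2 if Dalia is X^L X^l, 1 if X^L X^L; unaffected daughter Julia: 1/2 if Dalia is X^L X^l, 1 if X^L X^L.
Bayes: P(X^L X^l) = 1/2·1/4 / (1/2·1/4 + 1/2·1) = 1/5.

1/5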